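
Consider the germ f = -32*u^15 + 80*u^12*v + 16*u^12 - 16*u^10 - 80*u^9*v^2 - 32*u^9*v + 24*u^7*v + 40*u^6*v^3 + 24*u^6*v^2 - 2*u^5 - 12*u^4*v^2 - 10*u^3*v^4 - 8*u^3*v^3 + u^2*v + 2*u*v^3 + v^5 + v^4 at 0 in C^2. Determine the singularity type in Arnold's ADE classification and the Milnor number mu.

Type D5, Milnor number mu = 5.

The Hessian of f at 0 is [[0, 0], [0, 0]] with rank 0, so corank 2. A Groebner basis of the Jacobian ideal J(f) in C{u,v} is {u*v^2, u*v + v^3, u^2 - 4*u*v}; counting standard monomials gives mu = 5. Corank 2; j^3 = u^2*v has shape L^2 M (L != M), so D-series; mu = 5 gives D_5.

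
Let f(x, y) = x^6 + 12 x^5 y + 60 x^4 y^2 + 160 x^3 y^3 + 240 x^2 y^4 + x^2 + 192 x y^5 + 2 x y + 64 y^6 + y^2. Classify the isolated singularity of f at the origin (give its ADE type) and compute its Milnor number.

Type A_{5}, Milnor number mu = 5.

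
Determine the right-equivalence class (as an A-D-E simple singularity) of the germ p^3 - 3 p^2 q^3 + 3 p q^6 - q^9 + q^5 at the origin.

E_{8}

The Hessian of f at 0 has rank 0. Corank 2; j^3 = p^3 is a perfect cube, so E-series; the 5-jet and mu = 8 give E_8.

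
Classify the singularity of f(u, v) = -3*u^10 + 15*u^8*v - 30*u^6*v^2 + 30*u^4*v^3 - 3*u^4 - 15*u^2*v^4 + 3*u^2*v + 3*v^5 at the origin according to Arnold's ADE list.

D_{6}

The Hessian of f at 0 is [[0, 0], [0, 0]] with rank 0, so corank 2. A Groebner basis of the Jacobian ideal J(f) in C{u,v} is {u^2/5 + v^4, u^3, u*v}; counting standard monomials gives mu = 6. Corank 2; j^3 = 3*u^2*v has shape L^2 M (L != M), so D-series; mu = 6 gives D_6.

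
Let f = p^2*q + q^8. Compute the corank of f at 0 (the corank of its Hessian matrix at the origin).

Hessian at 0 has rank 0.

2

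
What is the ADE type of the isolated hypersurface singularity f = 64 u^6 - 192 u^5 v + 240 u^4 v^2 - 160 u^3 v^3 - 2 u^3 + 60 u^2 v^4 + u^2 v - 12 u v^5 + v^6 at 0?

D_7

The Hessian of f at 0 has rank 0. Corank 2; j^3 = -u^2*(2*u - v) has shape L^2 M (L != M), so D-series; mu = 7 gives D_7.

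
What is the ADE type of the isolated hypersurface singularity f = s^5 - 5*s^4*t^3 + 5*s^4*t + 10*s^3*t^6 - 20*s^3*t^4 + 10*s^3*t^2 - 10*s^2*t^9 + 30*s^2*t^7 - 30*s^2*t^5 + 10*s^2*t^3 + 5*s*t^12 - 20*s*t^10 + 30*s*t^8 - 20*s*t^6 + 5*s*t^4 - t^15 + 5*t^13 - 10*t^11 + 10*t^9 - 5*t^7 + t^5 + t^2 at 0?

A_{4}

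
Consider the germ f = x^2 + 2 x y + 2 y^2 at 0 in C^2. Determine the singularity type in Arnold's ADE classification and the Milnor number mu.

Type A_{1}, Milnor number mu = 1.

The Hessian of f at 0 has rank 2. Corank 0: nondegenerate Morse point, so A_1.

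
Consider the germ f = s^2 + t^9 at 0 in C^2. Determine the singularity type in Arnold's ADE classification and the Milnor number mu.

Type A_{8}, Milnor number mu = 8.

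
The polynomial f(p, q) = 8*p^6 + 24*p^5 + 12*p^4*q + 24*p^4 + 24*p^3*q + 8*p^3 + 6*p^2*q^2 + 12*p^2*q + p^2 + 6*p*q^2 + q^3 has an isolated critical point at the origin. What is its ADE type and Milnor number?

The Hessian of f at 0 has rank 1. Corank 1: A-series; mu = 2 gives A_2.

Type A2, Milnor number mu = 2.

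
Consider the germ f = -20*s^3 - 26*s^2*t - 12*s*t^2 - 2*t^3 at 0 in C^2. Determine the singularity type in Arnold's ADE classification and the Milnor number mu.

The Hessian of f at 0 has rank 0. Corank 2; j^3 = -2*(2*s + t)*(5*s^2 + 4*s*t + t^2) splits into three distinct lines over C (the quadratic factor has nonzero discriminant), so D_4.

Type D_4, Milnor number mu = 4.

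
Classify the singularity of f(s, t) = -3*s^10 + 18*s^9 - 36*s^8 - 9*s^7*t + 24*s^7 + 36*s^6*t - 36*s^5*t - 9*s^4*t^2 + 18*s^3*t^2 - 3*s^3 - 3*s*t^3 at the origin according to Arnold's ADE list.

The Hessian of f at 0 has rank 0. Corank 2; j^3 = -3*s^3 is a perfect cube, so E-series; the 4-jet and mu = 7 give E_7.

E_7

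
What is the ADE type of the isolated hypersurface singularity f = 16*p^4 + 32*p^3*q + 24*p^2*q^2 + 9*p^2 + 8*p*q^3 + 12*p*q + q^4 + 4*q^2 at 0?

A_3

The Hessian of f at 0 has rank 1. Corank 1: A-series; mu = 3 gives A_3.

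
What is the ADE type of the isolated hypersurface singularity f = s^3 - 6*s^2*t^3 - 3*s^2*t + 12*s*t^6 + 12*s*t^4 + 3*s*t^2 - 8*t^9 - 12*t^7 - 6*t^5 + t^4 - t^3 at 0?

E_{6}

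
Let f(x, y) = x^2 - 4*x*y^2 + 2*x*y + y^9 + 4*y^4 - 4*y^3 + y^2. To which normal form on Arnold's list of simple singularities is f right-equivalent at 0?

A8

The Hessian of f at 0 has rank 1. Corank 1: A-series; mu = 8 gives A_8.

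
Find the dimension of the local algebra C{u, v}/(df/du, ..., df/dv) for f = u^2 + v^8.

7

The Hessian of f at 0 is [[2, 0], [0, 0]] with rank 1, so corank 1. A Groebner basis of the Jacobian ideal J(f) in C{u,v} is {v^7, u}; counting standard monomials gives mu = 7. Corank 1: A-series; mu = 7 gives A_7.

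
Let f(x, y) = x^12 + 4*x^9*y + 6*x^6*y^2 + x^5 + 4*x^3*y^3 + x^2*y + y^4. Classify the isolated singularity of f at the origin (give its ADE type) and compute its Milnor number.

Type D_5, Milnor number mu = 5.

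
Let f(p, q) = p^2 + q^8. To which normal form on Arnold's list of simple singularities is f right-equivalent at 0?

A7

The Hessian of f at 0 is [[2, 0], [0, 0]] with rank 1, so corank 1. A Groebner basis of the Jacobian ideal J(f) in C{p,q} is {q^7, p}; counting standard monomials gives mu = 7. Corank 1: A-series; mu = 7 gives A_7.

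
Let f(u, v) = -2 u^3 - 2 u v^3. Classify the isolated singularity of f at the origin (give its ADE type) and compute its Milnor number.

The Hessian of f at 0 has rank 0. Corank 2; j^3 = -2*u^3 is a perfect cube, so E-series; the 4-jet and mu = 7 give E_7.

Type E7, Milnor number mu = 7.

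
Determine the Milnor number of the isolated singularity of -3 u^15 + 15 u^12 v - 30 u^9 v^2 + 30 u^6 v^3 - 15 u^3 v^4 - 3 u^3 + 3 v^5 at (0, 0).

The Hessian of f at 0 has rank 0. Corank 2; j^3 = -3*u^3 is a perfect cube, so E-series; the 5-jet and mu = 8 give E_8.

8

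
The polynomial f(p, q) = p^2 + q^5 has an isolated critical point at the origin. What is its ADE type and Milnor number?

The Hessian of f at 0 has rank 1. Corank 1: A-series; mu = 4 gives A_4.

Type A_{4}, Milnor number mu = 4.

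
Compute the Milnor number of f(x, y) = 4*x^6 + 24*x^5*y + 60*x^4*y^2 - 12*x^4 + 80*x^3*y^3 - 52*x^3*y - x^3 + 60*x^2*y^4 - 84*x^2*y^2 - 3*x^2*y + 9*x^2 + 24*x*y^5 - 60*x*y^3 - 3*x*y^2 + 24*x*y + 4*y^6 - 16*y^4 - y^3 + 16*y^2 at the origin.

2

The Hessian of f at 0 is [[18, 24], [24, 32]] with rank 1, so corank 1. A Groebner basis of the Jacobian ideal J(f) in C{x,y} is {y^2, x + 4*y/3}; counting standard monomials gives mu = 2. Corank 1: A-series; mu = 2 gives A_2.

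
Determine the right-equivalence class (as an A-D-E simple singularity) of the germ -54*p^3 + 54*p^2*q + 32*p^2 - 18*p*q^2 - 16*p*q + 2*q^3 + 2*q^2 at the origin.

A_2

The Hessian of f at 0 is [[64, -16], [-16, 4]] with rank 1, so corank 1. A Groebner basis of the Jacobian ideal J(f) in C{p,q} is {q^2, p - q/4}; counting standard monomials gives mu = 2. Corank 1: A-series; mu = 2 gives A_2.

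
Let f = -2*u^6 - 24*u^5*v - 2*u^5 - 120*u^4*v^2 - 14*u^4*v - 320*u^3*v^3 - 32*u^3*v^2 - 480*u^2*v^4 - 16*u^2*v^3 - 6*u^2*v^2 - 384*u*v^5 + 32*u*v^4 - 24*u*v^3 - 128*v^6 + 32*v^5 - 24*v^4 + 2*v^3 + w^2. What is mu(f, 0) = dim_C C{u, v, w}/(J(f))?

8

The Hessian of f at 0 is [[0, 0, 0], [0, 0, 0], [0, 0, 2]] with rank 1, so corank 2. A Groebner basis of the Jacobian ideal J(f) in C{u,v,w} is {u^4 + 4*u*v^2, u^2*v + 4*u*v^2 - v^2/2, v^3, w}; counting standard monomials gives mu = 8. Corank 2; j^3 = 2*v^3 is a perfect cube, so E-series; the 5-jet and mu = 8 give E_8.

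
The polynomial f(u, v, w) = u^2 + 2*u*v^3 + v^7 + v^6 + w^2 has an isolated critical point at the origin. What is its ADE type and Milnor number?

The Hessian of f at 0 has rank 2. Corank 1: A-series; mu = 6 gives A_6.

Type A6, Milnor number mu = 6.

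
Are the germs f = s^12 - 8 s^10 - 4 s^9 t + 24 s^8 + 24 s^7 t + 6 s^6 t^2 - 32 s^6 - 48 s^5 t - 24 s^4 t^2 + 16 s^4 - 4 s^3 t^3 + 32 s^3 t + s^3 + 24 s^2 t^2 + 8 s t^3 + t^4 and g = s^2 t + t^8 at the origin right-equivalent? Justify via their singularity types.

No.

The Hessian of f at 0 has rank 0. Corank 2; j^3 = s^3 is a perfect cube, so E-series; the 4-jet and mu = 6 give E_6. The Hessian of g at 0 has rank 0. Corank 2; j^3 = s^2*t has shape L^2 M (L != M), so D-series; mu = 9 gives D_9. f is E_6 but g is D_9, hence not right-equivalent.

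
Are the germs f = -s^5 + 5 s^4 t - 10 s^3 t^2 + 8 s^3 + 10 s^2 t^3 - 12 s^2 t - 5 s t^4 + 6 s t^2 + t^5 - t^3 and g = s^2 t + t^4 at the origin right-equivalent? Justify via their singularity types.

No.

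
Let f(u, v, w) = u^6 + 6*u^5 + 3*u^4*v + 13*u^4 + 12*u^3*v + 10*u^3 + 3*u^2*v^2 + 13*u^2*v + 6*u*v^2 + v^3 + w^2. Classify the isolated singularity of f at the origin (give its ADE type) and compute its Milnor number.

The Hessian of f at 0 is [[0, 0, 0], [0, 0, 0], [0, 0, 2]] with rank 1, so corank 2. A Groebner basis of the Jacobian ideal J(f) in C{u,v,w} is {v^3, u^2 - 3*v^2/11, u*v + 6*v^2/11, w}; counting standard monomials gives mu = 4. Corank 2; j^3 = (2*u + v)*(5*u^2 + 4*u*v + v^2) splits into three distinct lines over C (the quadratic factor has nonzero discriminant), so D_4.

Type D_{4}, Milnor number mu = 4.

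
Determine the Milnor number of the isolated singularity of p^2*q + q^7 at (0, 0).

8

The Hessian of f at 0 has rank 0. Corank 2; j^3 = p^2*q has shape L^2 M (L != M), so D-series; mu = 8 gives D_8.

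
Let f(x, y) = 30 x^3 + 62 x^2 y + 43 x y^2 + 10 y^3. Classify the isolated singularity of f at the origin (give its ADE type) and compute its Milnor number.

The Hessian of f at 0 has rank 0. Corank 2; j^3 = (3*x + 2*y)*(10*x^2 + 14*x*y + 5*y^2) splits into three distinct lines over C (the quadratic factor has nonzero discriminant), so D_4.

Type D_4, Milnor number mu = 4.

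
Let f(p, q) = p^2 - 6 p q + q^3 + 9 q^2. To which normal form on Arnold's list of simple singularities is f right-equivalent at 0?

A_{2}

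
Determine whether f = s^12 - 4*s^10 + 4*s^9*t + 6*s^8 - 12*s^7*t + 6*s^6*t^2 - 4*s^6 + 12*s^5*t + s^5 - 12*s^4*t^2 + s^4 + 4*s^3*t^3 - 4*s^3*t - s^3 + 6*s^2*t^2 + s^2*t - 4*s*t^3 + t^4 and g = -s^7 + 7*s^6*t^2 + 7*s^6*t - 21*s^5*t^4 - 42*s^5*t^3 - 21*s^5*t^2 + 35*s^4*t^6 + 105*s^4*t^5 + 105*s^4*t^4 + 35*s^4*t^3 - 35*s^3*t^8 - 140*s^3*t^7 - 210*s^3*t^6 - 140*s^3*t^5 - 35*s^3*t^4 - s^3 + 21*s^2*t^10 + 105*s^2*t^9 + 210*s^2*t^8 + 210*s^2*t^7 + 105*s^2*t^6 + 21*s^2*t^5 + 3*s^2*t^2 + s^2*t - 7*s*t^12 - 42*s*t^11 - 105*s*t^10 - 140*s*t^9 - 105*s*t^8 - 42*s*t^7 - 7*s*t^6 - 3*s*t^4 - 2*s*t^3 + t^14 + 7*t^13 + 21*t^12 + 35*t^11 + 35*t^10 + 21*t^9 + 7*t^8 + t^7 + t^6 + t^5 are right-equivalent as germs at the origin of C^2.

No.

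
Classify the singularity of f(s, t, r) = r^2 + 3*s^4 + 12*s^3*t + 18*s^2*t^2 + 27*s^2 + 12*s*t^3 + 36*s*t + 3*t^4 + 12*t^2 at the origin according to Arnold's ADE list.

A_{3}

The Hessian of f at 0 is [[54, 36, 0], [36, 24, 0], [0, 0, 2]] with rank 2, so corank 1. A Groebner basis of the Jacobian ideal J(f) in C{s,t,r} is {t^3, s + 2*t/3, r}; counting standard monomials gives mu = 3. Corank 1: A-series; mu = 3 gives A_3.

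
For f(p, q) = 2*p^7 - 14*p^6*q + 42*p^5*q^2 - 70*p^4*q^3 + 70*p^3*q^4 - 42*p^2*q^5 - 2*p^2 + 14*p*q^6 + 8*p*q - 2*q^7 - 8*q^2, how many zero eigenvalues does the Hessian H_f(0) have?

1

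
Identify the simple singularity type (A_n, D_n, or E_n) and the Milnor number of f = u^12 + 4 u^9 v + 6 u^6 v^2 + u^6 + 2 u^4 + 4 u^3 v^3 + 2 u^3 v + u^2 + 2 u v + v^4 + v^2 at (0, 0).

The Hessian of f at 0 has rank 1. Corank 1: A-series; mu = 3 gives A_3.

Type A_3, Milnor number mu = 3.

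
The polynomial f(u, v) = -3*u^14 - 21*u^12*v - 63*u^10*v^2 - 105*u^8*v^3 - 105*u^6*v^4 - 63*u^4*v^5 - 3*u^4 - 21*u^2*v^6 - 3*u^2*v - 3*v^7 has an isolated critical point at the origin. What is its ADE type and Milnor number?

Type D_8, Milnor number mu = 8.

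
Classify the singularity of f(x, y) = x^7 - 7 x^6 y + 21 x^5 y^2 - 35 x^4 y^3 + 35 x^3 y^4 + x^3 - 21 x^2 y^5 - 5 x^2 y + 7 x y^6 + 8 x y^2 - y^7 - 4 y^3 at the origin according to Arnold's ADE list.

D_{8}

The Hessian of f at 0 has rank 0. Corank 2; j^3 = (x - 2*y)^2*(x - y) has shape L^2 M (L != M), so D-series; mu = 8 gives D_8.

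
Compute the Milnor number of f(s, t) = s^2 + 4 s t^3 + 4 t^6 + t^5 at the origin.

4

The Hessian of f at 0 has rank 1. Corank 1: A-series; mu = 4 gives A_4.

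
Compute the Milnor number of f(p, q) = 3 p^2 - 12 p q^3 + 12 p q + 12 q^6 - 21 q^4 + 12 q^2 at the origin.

The Hessian of f at 0 is [[6, 12], [12, 24]] with rank 1, so corank 1. A Groebner basis of the Jacobian ideal J(f) in C{p,q} is {q^3, p + 2*q}; counting standard monomials gives mu = 3. Corank 1: A-series; mu = 3 gives A_3.

3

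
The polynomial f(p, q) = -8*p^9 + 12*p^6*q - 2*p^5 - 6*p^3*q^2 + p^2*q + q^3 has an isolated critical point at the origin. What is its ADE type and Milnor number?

The Hessian of f at 0 has rank 0. Corank 2; j^3 = q*(p^2 + q^2) splits into three distinct lines over C (the quadratic factor has nonzero discriminant), so D_4.

Type D_{4}, Milnor number mu = 4.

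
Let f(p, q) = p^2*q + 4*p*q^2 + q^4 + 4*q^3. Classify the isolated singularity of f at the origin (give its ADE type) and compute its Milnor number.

Type D_5, Milnor number mu = 5.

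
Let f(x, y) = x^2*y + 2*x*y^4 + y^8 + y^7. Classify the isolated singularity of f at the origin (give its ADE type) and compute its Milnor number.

Type D9, Milnor number mu = 9.

The Hessian of f at 0 has rank 0. Corank 2; j^3 = x^2*y has shape L^2 M (L != M), so D-series; mu = 9 gives D_9.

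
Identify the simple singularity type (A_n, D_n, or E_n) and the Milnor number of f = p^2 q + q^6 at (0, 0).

Type D_{7}, Milnor number mu = 7.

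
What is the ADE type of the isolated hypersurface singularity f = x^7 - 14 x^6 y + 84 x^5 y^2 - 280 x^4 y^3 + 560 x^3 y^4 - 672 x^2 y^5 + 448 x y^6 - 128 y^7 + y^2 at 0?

The Hessian of f at 0 is [[0, 0], [0, 2]] with rank 1, so corank 1. A Groebner basis of the Jacobian ideal J(f) in C{x,y} is {x^6, y}; counting standard monomials gives mu = 6. Corank 1: A-series; mu = 6 gives A_6.

A_6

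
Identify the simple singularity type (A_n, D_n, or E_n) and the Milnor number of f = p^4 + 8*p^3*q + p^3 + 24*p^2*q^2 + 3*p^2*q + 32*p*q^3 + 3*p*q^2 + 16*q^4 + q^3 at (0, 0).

Type E6, Milnor number mu = 6.

The Hessian of f at 0 has rank 0. Corank 2; j^3 = (p + q)^3 is a perfect cube, so E-series; the 4-jet and mu = 6 give E_6.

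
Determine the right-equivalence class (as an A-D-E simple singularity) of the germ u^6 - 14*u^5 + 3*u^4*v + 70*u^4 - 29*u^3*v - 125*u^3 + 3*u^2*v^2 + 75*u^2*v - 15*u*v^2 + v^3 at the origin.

E_7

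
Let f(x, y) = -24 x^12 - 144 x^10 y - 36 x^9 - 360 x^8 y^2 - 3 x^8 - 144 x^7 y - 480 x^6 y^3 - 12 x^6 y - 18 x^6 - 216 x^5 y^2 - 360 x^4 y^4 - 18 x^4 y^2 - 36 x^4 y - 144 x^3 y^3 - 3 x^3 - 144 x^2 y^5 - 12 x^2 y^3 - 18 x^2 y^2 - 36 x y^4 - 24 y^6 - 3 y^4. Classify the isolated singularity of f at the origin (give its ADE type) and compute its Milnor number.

Type E_{6}, Milnor number mu = 6.

The Hessian of f at 0 has rank 0. Corank 2; j^3 = -3*x^3 is a perfect cube, so E-series; the 4-jet and mu = 6 give E_6.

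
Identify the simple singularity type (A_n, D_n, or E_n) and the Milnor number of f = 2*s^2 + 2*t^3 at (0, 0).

The Hessian of f at 0 has rank 1. Corank 1: A-series; mu = 2 gives A_2.

Type A_{2}, Milnor number mu = 2.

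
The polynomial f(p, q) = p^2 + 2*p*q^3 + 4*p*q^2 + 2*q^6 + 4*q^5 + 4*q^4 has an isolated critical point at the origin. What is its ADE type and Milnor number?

Type A_5, Milnor number mu = 5.

The Hessian of f at 0 has rank 1. Corank 1: A-series; mu = 5 gives A_5.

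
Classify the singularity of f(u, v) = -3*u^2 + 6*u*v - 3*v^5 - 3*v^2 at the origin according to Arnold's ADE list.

The Hessian of f at 0 has rank 1. Corank 1: A-series; mu = 4 gives A_4.

A_4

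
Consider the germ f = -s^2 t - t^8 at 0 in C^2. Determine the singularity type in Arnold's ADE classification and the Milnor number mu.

Type D9, Milnor number mu = 9.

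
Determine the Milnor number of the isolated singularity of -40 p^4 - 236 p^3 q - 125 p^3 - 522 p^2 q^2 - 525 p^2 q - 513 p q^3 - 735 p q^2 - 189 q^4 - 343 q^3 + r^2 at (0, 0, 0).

7

The Hessian of f at 0 is [[0, 0, 0], [0, 0, 0], [0, 0, 2]] with rank 1, so corank 2. A Groebner basis of the Jacobian ideal J(f) in C{p,q,r} is {1171875*p^2/4 + 1640625*p*q/2 + q^4 + 125*q^3/4 + 2296875*q^2/4, p^3 + 15225*p^2/4 + 21315*p*q/2 + 63*q^3/20 + 29841*q^2/4, p^2*q - 7125*p^2/4 - 9975*p*q/2 - 43*q^3/20 - 13965*q^2/4, 625*p^2 + p*q^2 + 1750*p*q + 22*q^3/15 + 1225*q^2, r}; counting standard monomials gives mu = 7. Corank 2; j^3 = -(5*p + 7*q)^3 is a perfect cube, so E-series; the 4-jet and mu = 7 give E_7.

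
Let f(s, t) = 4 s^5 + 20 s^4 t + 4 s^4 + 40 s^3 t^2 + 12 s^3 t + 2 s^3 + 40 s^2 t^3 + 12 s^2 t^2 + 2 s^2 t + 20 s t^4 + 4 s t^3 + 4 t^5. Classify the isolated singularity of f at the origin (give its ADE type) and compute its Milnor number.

The Hessian of f at 0 has rank 0. Corank 2; j^3 = 2*s^2*(s + t) has shape L^2 M (L != M), so D-series; mu = 6 gives D_6.

Type D_{6}, Milnor number mu = 6.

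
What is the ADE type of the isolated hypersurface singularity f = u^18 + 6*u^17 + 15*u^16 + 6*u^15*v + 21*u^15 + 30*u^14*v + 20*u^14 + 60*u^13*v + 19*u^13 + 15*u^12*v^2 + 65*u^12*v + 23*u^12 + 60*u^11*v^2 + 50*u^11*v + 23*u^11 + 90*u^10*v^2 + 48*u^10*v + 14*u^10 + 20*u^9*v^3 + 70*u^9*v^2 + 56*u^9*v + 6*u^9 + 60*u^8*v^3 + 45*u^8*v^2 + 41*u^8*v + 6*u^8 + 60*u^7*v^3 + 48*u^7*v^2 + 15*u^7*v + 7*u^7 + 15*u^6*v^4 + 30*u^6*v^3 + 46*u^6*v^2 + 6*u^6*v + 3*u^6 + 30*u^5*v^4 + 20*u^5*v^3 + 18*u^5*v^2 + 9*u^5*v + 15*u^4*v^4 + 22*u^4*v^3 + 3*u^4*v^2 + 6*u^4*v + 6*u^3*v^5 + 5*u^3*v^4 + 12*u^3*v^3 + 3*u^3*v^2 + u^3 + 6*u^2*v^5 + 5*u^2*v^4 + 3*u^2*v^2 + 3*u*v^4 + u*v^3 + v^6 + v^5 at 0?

E7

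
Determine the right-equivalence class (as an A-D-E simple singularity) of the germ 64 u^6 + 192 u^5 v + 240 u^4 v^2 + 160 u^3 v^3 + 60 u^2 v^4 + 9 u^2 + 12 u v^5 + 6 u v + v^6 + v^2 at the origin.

A_5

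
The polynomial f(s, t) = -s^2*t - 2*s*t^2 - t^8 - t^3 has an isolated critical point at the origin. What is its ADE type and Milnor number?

Type D9, Milnor number mu = 9.

The Hessian of f at 0 has rank 0. Corank 2; j^3 = -t*(s + t)^2 has shape L^2 M (L != M), so D-series; mu = 9 gives D_9.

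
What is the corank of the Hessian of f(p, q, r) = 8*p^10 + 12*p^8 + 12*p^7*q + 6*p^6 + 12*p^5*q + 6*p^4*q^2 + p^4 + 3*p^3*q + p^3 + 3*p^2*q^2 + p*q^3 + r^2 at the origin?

Hessian at 0 has rank 1.

2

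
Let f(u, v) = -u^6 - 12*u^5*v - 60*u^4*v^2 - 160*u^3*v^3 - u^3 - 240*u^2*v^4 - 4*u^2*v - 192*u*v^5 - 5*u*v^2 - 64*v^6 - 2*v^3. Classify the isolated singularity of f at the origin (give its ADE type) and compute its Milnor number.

Type D_7, Milnor number mu = 7.

The Hessian of f at 0 is [[0, 0], [0, 0]] with rank 0, so corank 2. A Groebner basis of the Jacobian ideal J(f) in C{u,v} is {-u*v/6 + v^5 - v^2/6, u*v^2 + v^3, u^2 + 3*u*v + 2*v^2}; counting standard monomials gives mu = 7. Corank 2; j^3 = -(u + v)^2*(u + 2*v) has shape L^2 M (L != M), so D-series; mu = 7 gives D_7.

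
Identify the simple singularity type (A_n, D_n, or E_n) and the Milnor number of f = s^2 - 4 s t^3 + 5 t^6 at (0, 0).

The Hessian of f at 0 has rank 1. Corank 1: A-series; mu = 5 gives A_5.

Type A_{5}, Milnor number mu = 5.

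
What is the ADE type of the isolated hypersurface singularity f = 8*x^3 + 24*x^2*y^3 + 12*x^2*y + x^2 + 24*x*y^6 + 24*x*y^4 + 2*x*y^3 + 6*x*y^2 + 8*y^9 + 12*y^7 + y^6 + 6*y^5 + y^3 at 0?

A_{2}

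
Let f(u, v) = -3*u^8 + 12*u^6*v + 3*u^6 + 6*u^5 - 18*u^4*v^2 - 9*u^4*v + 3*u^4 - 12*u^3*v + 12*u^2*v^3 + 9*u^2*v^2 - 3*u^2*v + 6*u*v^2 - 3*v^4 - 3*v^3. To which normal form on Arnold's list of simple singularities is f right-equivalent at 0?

D5

The Hessian of f at 0 has rank 0. Corank 2; j^3 = -3*v*(u - v)^2 has shape L^2 M (L != M), so D-series; mu = 5 gives D_5.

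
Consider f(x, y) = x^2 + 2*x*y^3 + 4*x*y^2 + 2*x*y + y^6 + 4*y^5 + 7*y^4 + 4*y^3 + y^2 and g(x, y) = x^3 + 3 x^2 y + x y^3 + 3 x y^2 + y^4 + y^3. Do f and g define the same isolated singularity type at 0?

The Hessian of f at 0 has rank 1. Corank 1: A-series; mu = 3 gives A_3. The Hessian of g at 0 has rank 0. Corank 2; j^3 = (x + y)^3 is a perfect cube, so E-series; the 4-jet and mu = 7 give E_7. f is A_3 but g is E_7, hence not right-equivalent.

No.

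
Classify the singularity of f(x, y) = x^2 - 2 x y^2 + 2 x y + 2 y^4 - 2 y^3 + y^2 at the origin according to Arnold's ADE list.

The Hessian of f at 0 has rank 1. Corank 1: A-series; mu = 3 gives A_3.

A3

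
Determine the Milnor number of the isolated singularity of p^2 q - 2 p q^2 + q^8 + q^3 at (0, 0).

The Hessian of f at 0 is [[0, 0], [0, 0]] with rank 0, so corank 2. A Groebner basis of the Jacobian ideal J(f) in C{p,q} is {p^2/8 + q^7 - q^2/8, p^3 - q^3, p*q - q^2}; counting standard monomials gives mu = 9. Corank 2; j^3 = q*(p - q)^2 has shape L^2 M (L != M), so D-series; mu = 9 gives D_9.

9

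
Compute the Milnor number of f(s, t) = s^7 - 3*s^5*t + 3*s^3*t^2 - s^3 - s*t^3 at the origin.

7

The Hessian of f at 0 is [[0, 0], [0, 0]] with rank 0, so corank 2. A Groebner basis of the Jacobian ideal J(f) in C{s,t} is {s^3, s*t^2, 3*s^2 + t^3}; counting standard monomials gives mu = 7. Corank 2; j^3 = -s^3 is a perfect cube, so E-series; the 4-jet and mu = 7 give E_7.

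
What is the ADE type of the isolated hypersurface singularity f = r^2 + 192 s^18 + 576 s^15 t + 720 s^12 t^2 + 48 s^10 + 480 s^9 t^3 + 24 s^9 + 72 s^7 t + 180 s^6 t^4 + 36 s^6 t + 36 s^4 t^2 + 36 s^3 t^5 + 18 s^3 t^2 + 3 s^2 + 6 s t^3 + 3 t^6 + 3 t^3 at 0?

The Hessian of f at 0 has rank 2. Corank 1: A-series; mu = 2 gives A_2.

A2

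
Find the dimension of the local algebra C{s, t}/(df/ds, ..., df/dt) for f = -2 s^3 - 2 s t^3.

The Hessian of f at 0 has rank 0. Corank 2; j^3 = -2*s^3 is a perfect cube, so E-series; the 4-jet and mu = 7 give E_7.

7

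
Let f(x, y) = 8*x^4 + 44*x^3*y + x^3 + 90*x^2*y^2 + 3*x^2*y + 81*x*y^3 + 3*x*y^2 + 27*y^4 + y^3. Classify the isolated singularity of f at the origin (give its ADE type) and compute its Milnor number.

Type E7, Milnor number mu = 7.

The Hessian of f at 0 has rank 0. Corank 2; j^3 = (x + y)^3 is a perfect cube, so E-series; the 4-jet and mu = 7 give E_7.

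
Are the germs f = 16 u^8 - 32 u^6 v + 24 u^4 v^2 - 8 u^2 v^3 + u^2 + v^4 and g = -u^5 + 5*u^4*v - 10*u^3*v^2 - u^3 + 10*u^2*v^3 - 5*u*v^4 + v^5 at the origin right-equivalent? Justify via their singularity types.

The Hessian of f at 0 has rank 1. Corank 1: A-series; mu = 3 gives A_3. The Hessian of g at 0 has rank 0. Corank 2; j^3 = -u^3 is a perfect cube, so E-series; the 5-jet and mu = 8 give E_8. f is A_3 but g is E_8, hence not right-equivalent.

No.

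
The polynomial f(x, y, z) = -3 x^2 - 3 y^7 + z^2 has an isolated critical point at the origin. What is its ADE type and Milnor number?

Type A_6, Milnor number mu = 6.

The Hessian of f at 0 has rank 2. Corank 1: A-series; mu = 6 gives A_6.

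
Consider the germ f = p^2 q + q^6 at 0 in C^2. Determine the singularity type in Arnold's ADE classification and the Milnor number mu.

Type D_{7}, Milnor number mu = 7.

The Hessian of f at 0 is [[0, 0], [0, 0]] with rank 0, so corank 2. A Groebner basis of the Jacobian ideal J(f) in C{p,q} is {p^2/6 + q^5, p^3, p*q}; counting standard monomials gives mu = 7. Corank 2; j^3 = p^2*q has shape L^2 M (L != M), so D-series; mu = 7 gives D_7.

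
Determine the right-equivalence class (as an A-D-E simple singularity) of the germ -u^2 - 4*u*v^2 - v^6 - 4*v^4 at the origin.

A_5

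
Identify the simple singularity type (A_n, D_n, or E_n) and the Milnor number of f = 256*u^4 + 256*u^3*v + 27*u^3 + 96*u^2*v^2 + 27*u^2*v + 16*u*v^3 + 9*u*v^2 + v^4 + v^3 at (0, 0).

Type E_6, Milnor number mu = 6.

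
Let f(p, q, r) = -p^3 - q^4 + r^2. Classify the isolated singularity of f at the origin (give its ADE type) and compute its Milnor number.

Type E_{6}, Milnor number mu = 6.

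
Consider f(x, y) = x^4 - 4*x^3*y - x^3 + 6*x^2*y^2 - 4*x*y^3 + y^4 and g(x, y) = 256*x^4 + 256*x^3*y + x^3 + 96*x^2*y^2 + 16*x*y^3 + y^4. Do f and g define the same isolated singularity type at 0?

Yes.

The Hessian of f at 0 is [[0, 0], [0, 0]] with rank 0, so corank 2. A Groebner basis of the Jacobian ideal J(f) in C{x,y} is {y^4, x*y^2 - y^3/3, x^2}; counting standard monomials gives mu = 6. Corank 2; j^3 = -x^3 is a perfect cube, so E-series; the 4-jet and mu = 6 give E_6. The Hessian of g at 0 is [[0, 0], [0, 0]] with rank 0, so corank 2. A Groebner basis of the Jacobian ideal J(g) in C{x,y} is {y^4, x*y^2 + y^3/12, x^2}; counting standard monomials gives mu = 6. Corank 2; j^3 = x^3 is a perfect cube, so E-series; the 4-jet and mu = 6 give E_6. Both have type E_6, hence right-equivalent.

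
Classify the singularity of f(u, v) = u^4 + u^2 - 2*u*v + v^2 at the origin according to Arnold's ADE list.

A_{3}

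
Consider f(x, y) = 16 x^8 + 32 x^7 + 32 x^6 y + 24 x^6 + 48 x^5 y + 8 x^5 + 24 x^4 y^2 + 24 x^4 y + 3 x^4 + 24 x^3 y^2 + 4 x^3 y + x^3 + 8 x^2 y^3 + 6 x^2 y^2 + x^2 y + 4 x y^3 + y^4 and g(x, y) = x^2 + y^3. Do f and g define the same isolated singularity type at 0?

No.

The Hessian of f at 0 has rank 0. Corank 2; j^3 = x^2*(x + y) has shape L^2 M (L != M), so D-series; mu = 5 gives D_5. The Hessian of g at 0 has rank 1. Corank 1: A-series; mu = 2 gives A_2. f is D_5 but g is A_2, hence not right-equivalent.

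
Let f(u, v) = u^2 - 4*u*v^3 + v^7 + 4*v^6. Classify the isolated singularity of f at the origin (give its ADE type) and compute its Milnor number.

The Hessian of f at 0 is [[2, 0], [0, 0]] with rank 1, so corank 1. A Groebner basis of the Jacobian ideal J(f) in C{u,v} is {-u/2 + v^3, u^2}; counting standard monomials gives mu = 6. Corank 1: A-series; mu = 6 gives A_6.

Type A_6, Milnor number mu = 6.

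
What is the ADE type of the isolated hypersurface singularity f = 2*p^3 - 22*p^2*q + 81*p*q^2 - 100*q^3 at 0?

The Hessian of f at 0 has rank 0. Corank 2; j^3 = (p - 4*q)*(2*p^2 - 14*p*q + 25*q^2) splits into three distinct lines over C (the quadratic factor has nonzero discriminant), so D_4.

D4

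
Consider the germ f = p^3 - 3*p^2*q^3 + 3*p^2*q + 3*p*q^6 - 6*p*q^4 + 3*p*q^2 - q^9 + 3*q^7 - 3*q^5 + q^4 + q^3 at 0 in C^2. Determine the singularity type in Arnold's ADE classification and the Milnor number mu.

Type E6, Milnor number mu = 6.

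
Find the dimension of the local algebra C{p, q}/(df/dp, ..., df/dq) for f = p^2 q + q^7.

8

The Hessian of f at 0 is [[0, 0], [0, 0]] with rank 0, so corank 2. A Groebner basis of the Jacobian ideal J(f) in C{p,q} is {p^2/7 + q^6, p^3, p*q}; counting standard monomials gives mu = 8. Corank 2; j^3 = p^2*q has shape L^2 M (L != M), so D-series; mu = 8 gives D_8.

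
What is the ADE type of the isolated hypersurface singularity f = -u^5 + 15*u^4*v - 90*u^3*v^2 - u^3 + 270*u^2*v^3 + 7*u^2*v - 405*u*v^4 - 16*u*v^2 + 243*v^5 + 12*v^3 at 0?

D_{6}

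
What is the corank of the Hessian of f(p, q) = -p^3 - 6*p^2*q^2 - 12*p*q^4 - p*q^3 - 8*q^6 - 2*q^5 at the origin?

The Hessian at 0 is [[0, 0], [0, 0]] of rank 0; hence corank 2.

2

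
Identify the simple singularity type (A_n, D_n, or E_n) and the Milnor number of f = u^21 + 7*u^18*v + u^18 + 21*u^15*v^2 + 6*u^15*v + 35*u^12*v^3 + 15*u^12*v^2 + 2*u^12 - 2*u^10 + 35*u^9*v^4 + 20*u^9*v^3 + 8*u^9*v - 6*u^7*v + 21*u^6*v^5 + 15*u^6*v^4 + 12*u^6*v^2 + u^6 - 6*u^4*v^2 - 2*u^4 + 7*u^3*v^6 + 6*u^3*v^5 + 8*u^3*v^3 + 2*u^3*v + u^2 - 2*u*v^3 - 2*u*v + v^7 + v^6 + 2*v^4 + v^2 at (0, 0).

The Hessian of f at 0 is [[2, -2], [-2, 2]] with rank 1, so corank 1. A Groebner basis of the Jacobian ideal J(f) in C{u,v} is {-u*v/2 + v^4 + v^2/2, u*v^2 - 2*u/9 - 5*v^3/9 + 2*v/9, u^2 - 2*u*v + v^2}; counting standard monomials gives mu = 6. Corank 1: A-series; mu = 6 gives A_6.

Type A6, Milnor number mu = 6.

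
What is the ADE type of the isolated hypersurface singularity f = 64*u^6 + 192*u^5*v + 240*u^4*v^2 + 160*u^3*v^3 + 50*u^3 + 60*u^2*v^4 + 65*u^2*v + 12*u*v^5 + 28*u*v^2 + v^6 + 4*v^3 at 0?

The Hessian of f at 0 has rank 0. Corank 2; j^3 = (2*u + v)*(5*u + 2*v)^2 has shape L^2 M (L != M), so D-series; mu = 7 gives D_7.

D_{7}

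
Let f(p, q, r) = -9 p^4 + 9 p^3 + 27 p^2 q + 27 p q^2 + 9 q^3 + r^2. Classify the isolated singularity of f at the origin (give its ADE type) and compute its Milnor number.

The Hessian of f at 0 is [[0, 0, 0], [0, 0, 0], [0, 0, 2]] with rank 1, so corank 2. A Groebner basis of the Jacobian ideal J(f) in C{p,q,r} is {q^4, p*q^2 + 2*q^3/3, p^2 + 2*p*q + q^2, r}; counting standard monomials gives mu = 6. Corank 2; j^3 = 9*(p + q)^3 is a perfect cube, so E-series; the 4-jet and mu = 6 give E_6.

Type E_{6}, Milnor number mu = 6.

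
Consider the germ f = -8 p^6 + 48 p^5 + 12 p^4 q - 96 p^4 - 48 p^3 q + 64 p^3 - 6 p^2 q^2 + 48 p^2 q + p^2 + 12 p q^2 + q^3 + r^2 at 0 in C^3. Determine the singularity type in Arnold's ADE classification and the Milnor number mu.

Type A_{2}, Milnor number mu = 2.

The Hessian of f at 0 is [[2, 0, 0], [0, 0, 0], [0, 0, 2]] with rank 2, so corank 1. A Groebner basis of the Jacobian ideal J(f) in C{p,q,r} is {q^2, p, r}; counting standard monomials gives mu = 2. Corank 1: A-series; mu = 2 gives A_2.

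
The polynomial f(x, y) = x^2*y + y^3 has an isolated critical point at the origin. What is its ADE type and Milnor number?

Type D_4, Milnor number mu = 4.

The Hessian of f at 0 has rank 0. Corank 2; j^3 = y*(x^2 + y^2) splits into three distinct lines over C (the quadratic factor has nonzero discriminant), so D_4.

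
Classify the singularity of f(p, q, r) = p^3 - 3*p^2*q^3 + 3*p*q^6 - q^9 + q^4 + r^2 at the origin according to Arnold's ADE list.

The Hessian of f at 0 has rank 1. Corank 2; j^3 = p^3 is a perfect cube, so E-series; the 4-jet and mu = 6 give E_6.

E_{6}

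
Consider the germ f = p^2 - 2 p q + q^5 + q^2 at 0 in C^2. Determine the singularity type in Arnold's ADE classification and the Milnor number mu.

The Hessian of f at 0 is [[2, -2], [-2, 2]] with rank 1, so corank 1. A Groebner basis of the Jacobian ideal J(f) in C{p,q} is {q^4, p - q}; counting standard monomials gives mu = 4. Corank 1: A-series; mu = 4 gives A_4.

Type A_4, Milnor number mu = 4.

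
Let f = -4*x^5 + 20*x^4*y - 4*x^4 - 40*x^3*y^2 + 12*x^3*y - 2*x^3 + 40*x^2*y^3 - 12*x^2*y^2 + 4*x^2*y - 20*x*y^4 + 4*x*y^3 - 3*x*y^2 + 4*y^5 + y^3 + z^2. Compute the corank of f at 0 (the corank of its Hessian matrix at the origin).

2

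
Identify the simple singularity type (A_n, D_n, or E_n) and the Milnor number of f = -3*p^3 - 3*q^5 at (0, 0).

The Hessian of f at 0 has rank 0. Corank 2; j^3 = -3*p^3 is a perfect cube, so E-series; the 5-jet and mu = 8 give E_8.

Type E_8, Milnor number mu = 8.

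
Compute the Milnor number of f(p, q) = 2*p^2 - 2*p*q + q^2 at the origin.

The Hessian of f at 0 is [[4, -2], [-2, 2]] with rank 2, so corank 0. A Groebner basis of the Jacobian ideal J(f) in C{p,q} is {p, q}; counting standard monomials gives mu = 1. Corank 0: nondegenerate Morse point, so A_1.

1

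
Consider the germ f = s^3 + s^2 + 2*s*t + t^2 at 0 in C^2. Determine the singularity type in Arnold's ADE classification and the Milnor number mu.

Type A2, Milnor number mu = 2.

The Hessian of f at 0 has rank 1. Corank 1: A-series; mu = 2 gives A_2.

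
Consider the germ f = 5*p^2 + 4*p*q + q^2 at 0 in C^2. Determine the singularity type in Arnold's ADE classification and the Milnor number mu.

The Hessian of f at 0 is [[10, 4], [4, 2]] with rank 2, so corank 0. A Groebner basis of the Jacobian ideal J(f) in C{p,q} is {p, q}; counting standard monomials gives mu = 1. Corank 0: nondegenerate Morse point, so A_1.

Type A1, Milnor number mu = 1.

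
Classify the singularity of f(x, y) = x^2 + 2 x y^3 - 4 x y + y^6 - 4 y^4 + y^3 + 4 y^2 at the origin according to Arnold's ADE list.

A_{2}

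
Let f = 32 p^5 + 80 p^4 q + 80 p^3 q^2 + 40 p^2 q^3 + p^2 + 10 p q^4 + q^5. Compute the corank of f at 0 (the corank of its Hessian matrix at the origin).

1

Hessian at 0 has rank 1.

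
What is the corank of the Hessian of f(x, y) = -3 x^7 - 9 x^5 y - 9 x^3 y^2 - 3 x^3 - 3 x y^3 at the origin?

2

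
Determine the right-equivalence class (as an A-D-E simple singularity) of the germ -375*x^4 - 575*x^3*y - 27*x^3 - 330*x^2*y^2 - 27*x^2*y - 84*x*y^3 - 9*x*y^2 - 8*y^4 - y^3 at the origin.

The Hessian of f at 0 has rank 0. Corank 2; j^3 = -(3*x + y)^3 is a perfect cube, so E-series; the 4-jet and mu = 7 give E_7.

E7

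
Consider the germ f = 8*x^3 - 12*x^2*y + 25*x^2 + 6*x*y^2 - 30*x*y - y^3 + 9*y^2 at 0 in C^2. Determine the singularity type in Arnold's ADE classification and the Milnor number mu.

The Hessian of f at 0 has rank 1. Corank 1: A-series; mu = 2 gives A_2.

Type A_{2}, Milnor number mu = 2.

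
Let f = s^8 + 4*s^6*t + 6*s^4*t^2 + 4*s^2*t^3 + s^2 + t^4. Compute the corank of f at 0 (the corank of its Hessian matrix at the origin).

1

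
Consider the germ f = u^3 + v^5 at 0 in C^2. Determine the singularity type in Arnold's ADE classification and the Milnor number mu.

Type E8, Milnor number mu = 8.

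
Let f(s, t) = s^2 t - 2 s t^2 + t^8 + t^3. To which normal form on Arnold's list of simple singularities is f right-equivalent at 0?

The Hessian of f at 0 has rank 0. Corank 2; j^3 = t*(s - t)^2 has shape L^2 M (L != M), so D-series; mu = 9 gives D_9.

D9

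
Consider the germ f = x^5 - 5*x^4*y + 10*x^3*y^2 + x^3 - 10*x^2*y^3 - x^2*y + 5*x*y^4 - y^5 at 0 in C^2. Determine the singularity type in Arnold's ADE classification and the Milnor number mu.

The Hessian of f at 0 is [[0, 0], [0, 0]] with rank 0, so corank 2. A Groebner basis of the Jacobian ideal J(f) in C{x,y} is {x*y/5 + y^4, x*y^2, x^2 - x*y}; counting standard monomials gives mu = 6. Corank 2; j^3 = x^2*(x - y) has shape L^2 M (L != M), so D-series; mu = 6 gives D_6.

Type D_{6}, Milnor number mu = 6.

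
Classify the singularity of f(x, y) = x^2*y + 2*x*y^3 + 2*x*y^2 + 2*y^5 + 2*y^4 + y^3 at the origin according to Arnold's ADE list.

The Hessian of f at 0 has rank 0. Corank 2; j^3 = y*(x + y)^2 has shape L^2 M (L != M), so D-series; mu = 6 gives D_6.

D6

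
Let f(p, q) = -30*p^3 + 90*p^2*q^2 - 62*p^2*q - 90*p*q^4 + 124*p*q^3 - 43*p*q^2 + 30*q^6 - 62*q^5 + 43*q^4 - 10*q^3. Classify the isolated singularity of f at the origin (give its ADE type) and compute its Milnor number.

The Hessian of f at 0 is [[0, 0], [0, 0]] with rank 0, so corank 2. A Groebner basis of the Jacobian ideal J(f) in C{p,q} is {q^3, p^2 - 11*q^2/26, p*q + 17*q^2/26}; counting standard monomials gives mu = 4. Corank 2; j^3 = -(3*p + 2*q)*(10*p^2 + 14*p*q + 5*q^2) splits into three distinct lines over C (the quadratic factor has nonzero discriminant), so D_4.

Type D_{4}, Milnor number mu = 4.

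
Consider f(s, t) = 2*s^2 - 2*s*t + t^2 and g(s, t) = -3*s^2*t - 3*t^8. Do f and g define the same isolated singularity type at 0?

No.

The Hessian of f at 0 has rank 2. Corank 0: nondegenerate Morse point, so A_1. The Hessian of g at 0 has rank 0. Corank 2; j^3 = -3*s^2*t has shape L^2 M (L != M), so D-series; mu = 9 gives D_9. f is A_1 but g is D_9, hence not right-equivalent.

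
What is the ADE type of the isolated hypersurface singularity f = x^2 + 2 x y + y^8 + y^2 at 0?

A_7

The Hessian of f at 0 is [[2, 2], [2, 2]] with rank 1, so corank 1. A Groebner basis of the Jacobian ideal J(f) in C{x,y} is {y^7, x + y}; counting standard monomials gives mu = 7. Corank 1: A-series; mu = 7 gives A_7.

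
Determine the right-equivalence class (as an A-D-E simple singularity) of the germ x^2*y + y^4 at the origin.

D5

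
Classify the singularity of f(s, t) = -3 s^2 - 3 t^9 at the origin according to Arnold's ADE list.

A_8

The Hessian of f at 0 is [[-6, 0], [0, 0]] with rank 1, so corank 1. A Groebner basis of the Jacobian ideal J(f) in C{s,t} is {t^8, s}; counting standard monomials gives mu = 8. Corank 1: A-series; mu = 8 gives A_8.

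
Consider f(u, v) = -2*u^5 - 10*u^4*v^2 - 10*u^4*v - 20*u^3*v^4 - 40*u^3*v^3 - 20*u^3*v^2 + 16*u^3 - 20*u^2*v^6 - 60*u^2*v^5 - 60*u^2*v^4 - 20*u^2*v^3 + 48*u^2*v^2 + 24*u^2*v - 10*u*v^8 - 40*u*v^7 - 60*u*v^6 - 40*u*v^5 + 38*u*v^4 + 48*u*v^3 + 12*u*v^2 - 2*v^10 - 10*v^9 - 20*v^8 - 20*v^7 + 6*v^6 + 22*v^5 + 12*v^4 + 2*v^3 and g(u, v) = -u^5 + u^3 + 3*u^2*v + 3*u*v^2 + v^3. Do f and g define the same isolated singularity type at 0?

Yes.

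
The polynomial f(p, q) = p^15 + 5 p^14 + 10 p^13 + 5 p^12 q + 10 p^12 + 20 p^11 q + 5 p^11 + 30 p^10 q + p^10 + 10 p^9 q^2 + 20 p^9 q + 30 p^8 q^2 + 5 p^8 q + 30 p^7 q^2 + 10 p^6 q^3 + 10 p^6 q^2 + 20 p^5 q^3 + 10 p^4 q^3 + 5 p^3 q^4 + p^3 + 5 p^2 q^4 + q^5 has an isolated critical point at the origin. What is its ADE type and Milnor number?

Type E_{8}, Milnor number mu = 8.

The Hessian of f at 0 is [[0, 0], [0, 0]] with rank 0, so corank 2. A Groebner basis of the Jacobian ideal J(f) in C{p,q} is {q^4, p^2}; counting standard monomials gives mu = 8. Corank 2; j^3 = p^3 is a perfect cube, so E-series; the 5-jet and mu = 8 give E_8.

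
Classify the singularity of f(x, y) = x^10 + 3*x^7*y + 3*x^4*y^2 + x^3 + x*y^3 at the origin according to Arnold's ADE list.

E7

The Hessian of f at 0 is [[0, 0], [0, 0]] with rank 0, so corank 2. A Groebner basis of the Jacobian ideal J(f) in C{x,y} is {x^3, x*y^2, 3*x^2 + y^3}; counting standard monomials gives mu = 7. Corank 2; j^3 = x^3 is a perfect cube, so E-series; the 4-jet and mu = 7 give E_7.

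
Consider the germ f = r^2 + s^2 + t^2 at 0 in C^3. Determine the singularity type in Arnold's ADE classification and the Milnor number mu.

Type A1, Milnor number mu = 1.

The Hessian of f at 0 is [[2, 0, 0], [0, 2, 0], [0, 0, 2]] with rank 3, so corank 0. A Groebner basis of the Jacobian ideal J(f) in C{s,t,r} is {s, t, r}; counting standard monomials gives mu = 1. Corank 0: nondegenerate Morse point, so A_1.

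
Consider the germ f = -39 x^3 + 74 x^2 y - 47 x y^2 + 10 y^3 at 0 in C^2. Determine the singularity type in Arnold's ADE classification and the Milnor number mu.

Type D_4, Milnor number mu = 4.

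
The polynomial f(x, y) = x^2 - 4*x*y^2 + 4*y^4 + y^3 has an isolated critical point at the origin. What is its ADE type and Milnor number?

Type A_2, Milnor number mu = 2.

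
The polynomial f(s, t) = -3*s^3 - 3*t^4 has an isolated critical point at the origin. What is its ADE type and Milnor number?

The Hessian of f at 0 is [[0, 0], [0, 0]] with rank 0, so corank 2. A Groebner basis of the Jacobian ideal J(f) in C{s,t} is {t^3, s^2}; counting standard monomials gives mu = 6. Corank 2; j^3 = -3*s^3 is a perfect cube, so E-series; the 4-jet and mu = 6 give E_6.

Type E6, Milnor number mu = 6.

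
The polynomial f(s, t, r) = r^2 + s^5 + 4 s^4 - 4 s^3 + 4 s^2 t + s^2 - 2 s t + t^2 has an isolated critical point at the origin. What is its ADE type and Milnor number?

Type A_4, Milnor number mu = 4.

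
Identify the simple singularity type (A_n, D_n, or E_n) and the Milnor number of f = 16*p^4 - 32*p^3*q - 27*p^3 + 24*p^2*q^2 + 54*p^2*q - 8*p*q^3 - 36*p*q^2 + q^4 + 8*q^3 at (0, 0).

Type E_{6}, Milnor number mu = 6.

The Hessian of f at 0 is [[0, 0], [0, 0]] with rank 0, so corank 2. A Groebner basis of the Jacobian ideal J(f) in C{p,q} is {q^4, p*q^2 - 11*q^3/18, p^2 - 4*p*q/3 + 4*q^2/9}; counting standard monomials gives mu = 6. Corank 2; j^3 = -(3*p - 2*q)^3 is a perfect cube, so E-series; the 4-jet and mu = 6 give E_6.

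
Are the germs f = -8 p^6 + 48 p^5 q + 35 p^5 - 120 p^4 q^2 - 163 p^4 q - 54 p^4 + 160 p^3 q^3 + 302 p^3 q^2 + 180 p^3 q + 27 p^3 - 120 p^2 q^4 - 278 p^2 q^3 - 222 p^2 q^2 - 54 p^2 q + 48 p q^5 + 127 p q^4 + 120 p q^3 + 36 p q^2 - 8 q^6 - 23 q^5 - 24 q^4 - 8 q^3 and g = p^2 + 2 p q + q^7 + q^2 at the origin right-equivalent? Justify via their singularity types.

No.

The Hessian of f at 0 has rank 0. Corank 2; j^3 = (3*p - 2*q)^3 is a perfect cube, so E-series; the 5-jet and mu = 8 give E_8. The Hessian of g at 0 has rank 1. Corank 1: A-series; mu = 6 gives A_6. f is E_8 but g is A_6, hence not right-equivalent.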